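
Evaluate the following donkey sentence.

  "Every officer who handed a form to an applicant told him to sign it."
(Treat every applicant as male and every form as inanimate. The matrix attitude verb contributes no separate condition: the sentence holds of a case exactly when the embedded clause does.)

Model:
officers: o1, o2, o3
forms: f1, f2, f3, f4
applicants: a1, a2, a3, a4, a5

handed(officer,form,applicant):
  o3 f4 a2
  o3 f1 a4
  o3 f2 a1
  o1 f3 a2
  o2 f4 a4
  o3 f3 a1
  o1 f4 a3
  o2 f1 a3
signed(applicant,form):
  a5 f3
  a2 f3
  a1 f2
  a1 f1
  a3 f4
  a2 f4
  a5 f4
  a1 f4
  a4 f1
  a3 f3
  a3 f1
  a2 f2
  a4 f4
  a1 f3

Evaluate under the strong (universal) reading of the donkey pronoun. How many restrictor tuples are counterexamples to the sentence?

"him" takes "an applicant" as antecedent and "it" takes "a form"; both are donkey pronouns co-varying with the restrictor.
Strong reading: for every (o,f,a) with handed(o,f,a), signed(a,f).
Restrictor triples: (o1,f3,a2)→signed(a2,f3) ✓  (o1,f4,a3)→signed(a3,f4) ✓  (o2,f1,a3)→signed(a3,f1) ✓  (o2,f4,a4)→signed(a4,f4) ✓  (o3,f1,a4)→signed(a4,f1) ✓  (o3,f2,a1)→signed(a1,f2) ✓  (o3,f3,a1)→signed(a1,f3) ✓  (o3,f4,a2)→signed(a2,f4) ✓
Counterexamples (restrictor triples failing the scope): 0.

0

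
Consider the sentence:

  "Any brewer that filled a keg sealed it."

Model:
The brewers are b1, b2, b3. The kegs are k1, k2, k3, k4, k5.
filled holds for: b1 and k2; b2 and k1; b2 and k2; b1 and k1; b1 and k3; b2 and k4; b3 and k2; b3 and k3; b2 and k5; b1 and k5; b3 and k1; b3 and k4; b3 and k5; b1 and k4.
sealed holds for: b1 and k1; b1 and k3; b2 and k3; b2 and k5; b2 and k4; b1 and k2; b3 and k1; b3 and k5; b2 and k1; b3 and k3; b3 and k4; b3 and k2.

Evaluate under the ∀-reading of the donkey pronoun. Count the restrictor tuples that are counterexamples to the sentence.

"it" takes "a keg" as antecedent — a donkey pronoun bound across the clause boundary.
Strong reading: for every (b,k) with filled(b,k), sealed(b,k).
Restrictor pairs: (b1,k1) ✓  (b1,k2) ✓  (b1,k3) ✓  (b1,k4) ✗  (b1,k5) ✗  (b2,k1) ✓  (b2,k2) ✗  (b2,k4) ✓  (b2,k5) ✓  (b3,k1) ✓  (b3,k2) ✓  (b3,k3) ✓  (b3,k4) ✓  (b3,k5) ✓
Counterexamples (restrictor pairs failing the scope): 3.

3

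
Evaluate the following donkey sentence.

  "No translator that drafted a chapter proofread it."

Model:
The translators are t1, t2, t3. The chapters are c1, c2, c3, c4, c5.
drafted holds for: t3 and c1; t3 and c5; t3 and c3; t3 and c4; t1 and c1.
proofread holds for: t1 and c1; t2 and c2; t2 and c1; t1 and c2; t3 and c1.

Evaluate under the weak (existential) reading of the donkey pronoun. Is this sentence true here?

"it" takes "a chapter" as antecedent — a donkey pronoun bound across the clause boundary.
Truth condition: for no (t,c) with drafted(t,c) does proofread(t,c) hold.
Restrictor pairs — does the scope hold? (t1,c1):holds  (t3,c1):holds  (t3,c3):fails  (t3,c4):fails  (t3,c5):fails
Scope holds for 2 pair(s), so the sentence is false.

False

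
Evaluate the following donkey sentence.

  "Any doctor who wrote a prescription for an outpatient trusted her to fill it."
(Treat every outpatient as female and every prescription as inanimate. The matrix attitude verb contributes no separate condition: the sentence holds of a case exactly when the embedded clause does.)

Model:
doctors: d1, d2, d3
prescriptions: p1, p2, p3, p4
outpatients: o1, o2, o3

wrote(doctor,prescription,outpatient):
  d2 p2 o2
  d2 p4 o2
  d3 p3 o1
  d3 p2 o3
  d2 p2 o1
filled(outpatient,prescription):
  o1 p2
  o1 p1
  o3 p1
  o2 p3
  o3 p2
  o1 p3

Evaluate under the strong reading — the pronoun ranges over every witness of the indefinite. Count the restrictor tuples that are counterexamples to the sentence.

2

"her" takes "an outpatient" as antecedent and "it" takes "a prescription"; both are donkey pronouns co-varying with the restrictor.
Strong reading: for every (d,p,o) with wrote(d,p,o), filled(o,p).
Restrictor triples: (d2,p2,o1)→filled(o1,p2) ✓  (d2,p2,o2)→filled(o2,p2) ✗  (d2,p4,o2)→filled(o2,p4) ✗  (d3,p2,o3)→filled(o3,p2) ✓  (d3,p3,o1)→filled(o1,p3) ✓
Counterexamples (restrictor triples failing the scope): 2.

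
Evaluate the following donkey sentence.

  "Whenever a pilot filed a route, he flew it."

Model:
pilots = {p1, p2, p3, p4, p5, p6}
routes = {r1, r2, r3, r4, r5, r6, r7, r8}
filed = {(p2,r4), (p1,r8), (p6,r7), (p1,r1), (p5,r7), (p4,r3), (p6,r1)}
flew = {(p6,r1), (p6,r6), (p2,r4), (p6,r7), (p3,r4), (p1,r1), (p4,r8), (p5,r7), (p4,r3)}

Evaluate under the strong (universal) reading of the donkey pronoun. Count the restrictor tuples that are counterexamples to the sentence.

1

"it" takes "a route" as antecedent — a donkey pronoun bound across the clause boundary.
Strong reading: for every (p,r) with filed(p,r), flew(p,r).
Restrictor pairs: (p1,r1) ✓  (p1,r8) ✗  (p2,r4) ✓  (p4,r3) ✓  (p5,r7) ✓  (p6,r1) ✓  (p6,r7) ✓
Counterexamples (restrictor pairs failing the scope): 1.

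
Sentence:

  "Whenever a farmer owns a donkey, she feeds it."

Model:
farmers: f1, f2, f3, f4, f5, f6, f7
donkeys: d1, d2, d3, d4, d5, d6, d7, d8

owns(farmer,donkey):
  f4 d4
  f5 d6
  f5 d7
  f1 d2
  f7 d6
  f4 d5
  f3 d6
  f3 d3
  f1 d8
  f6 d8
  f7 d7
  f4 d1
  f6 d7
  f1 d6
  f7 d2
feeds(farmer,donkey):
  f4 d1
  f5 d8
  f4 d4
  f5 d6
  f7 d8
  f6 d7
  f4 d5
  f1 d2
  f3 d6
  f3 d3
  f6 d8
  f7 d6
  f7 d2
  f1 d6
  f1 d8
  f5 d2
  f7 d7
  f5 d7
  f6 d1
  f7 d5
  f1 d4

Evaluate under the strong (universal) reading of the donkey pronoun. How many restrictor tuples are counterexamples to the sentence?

"it" takes "a donkey" as antecedent — a donkey pronoun bound across the clause boundary.
Strong reading: for every (f,d) with owns(f,d), feeds(f,d).
Restrictor pairs: (f1,d2) ✓  (f1,d6) ✓  (f1,d8) ✓  (f3,d3) ✓  (f3,d6) ✓  (f4,d1) ✓  (f4,d4) ✓  (f4,d5) ✓  (f5,d6) ✓  (f5,d7) ✓  (f6,d7) ✓  (f6,d8) ✓  (f7,d2) ✓  (f7,d6) ✓  (f7,d7) ✓
Counterexamples (restrictor pairs failing the scope): 0.

0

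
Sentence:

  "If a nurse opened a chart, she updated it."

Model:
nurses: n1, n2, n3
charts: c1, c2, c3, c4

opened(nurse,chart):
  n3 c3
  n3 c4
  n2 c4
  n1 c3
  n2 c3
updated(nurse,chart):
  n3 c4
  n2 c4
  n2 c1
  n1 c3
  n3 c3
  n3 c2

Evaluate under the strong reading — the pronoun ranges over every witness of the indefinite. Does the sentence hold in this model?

False

"it" takes "a chart" as antecedent — a donkey pronoun bound across the clause boundary.
Strong reading: for every (n,c) with opened(n,c), updated(n,c).
Restrictor pairs: (n1,c3) ✓  (n2,c3) ✗  (n2,c4) ✓  (n3,c3) ✓  (n3,c4) ✓
Counterexample: (n2,c3) is in opened but fails the scope.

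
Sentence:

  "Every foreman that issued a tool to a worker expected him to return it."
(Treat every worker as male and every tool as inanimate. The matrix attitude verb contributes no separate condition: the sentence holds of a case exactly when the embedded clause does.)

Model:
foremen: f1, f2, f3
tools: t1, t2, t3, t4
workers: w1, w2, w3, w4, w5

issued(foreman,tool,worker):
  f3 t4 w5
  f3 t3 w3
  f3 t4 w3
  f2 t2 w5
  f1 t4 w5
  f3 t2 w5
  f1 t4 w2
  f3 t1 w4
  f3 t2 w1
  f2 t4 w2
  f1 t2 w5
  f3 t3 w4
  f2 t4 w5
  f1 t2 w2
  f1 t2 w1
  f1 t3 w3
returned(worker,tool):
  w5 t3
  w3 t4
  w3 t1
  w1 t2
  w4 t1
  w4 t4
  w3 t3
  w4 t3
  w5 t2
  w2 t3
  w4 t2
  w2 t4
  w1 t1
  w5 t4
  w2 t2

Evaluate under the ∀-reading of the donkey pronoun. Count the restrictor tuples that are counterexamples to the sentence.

"him" takes "a worker" as antecedent and "it" takes "a tool"; both are donkey pronouns co-varying with the restrictor.
Strong reading: for every (f,t,w) with issued(f,t,w), returned(w,t).
Restrictor triples: (f1,t2,w1)→returned(w1,t2) ✓  (f1,t2,w2)→returned(w2,t2) ✓  (f1,t2,w5)→returned(w5,t2) ✓  (f1,t3,w3)→returned(w3,t3) ✓  (f1,t4,w2)→returned(w2,t4) ✓  (f1,t4,w5)→returned(w5,t4) ✓  (f2,t2,w5)→returned(w5,t2) ✓  (f2,t4,w2)→returned(w2,t4) ✓  (f2,t4,w5)→returned(w5,t4) ✓  (f3,t1,w4)→returned(w4,t1) ✓  (f3,t2,w1)→returned(w1,t2) ✓  (f3,t2,w5)→returned(w5,t2) ✓  (f3,t3,w3)→returned(w3,t3) ✓  (f3,t3,w4)→returned(w4,t3) ✓  (f3,t4,w3)→returned(w3,t4) ✓  (f3,t4,w5)→returned(w5,t4) ✓
Counterexamples (restrictor triples failing the scope): 0.

0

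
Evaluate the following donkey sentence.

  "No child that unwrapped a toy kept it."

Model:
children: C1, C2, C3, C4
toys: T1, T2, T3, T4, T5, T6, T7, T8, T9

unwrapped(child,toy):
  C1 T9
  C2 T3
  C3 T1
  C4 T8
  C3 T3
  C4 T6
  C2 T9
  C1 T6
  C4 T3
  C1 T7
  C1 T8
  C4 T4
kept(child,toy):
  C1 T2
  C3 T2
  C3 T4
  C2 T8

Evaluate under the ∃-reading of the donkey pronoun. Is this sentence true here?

"it" takes "a toy" as antecedent — a donkey pronoun bound across the clause boundary.
Truth condition: for no (c,t) with unwrapped(c,t) does kept(c,t) hold.
Restrictor pairs — does the scope hold? (C1,T6):fails  (C1,T7):fails  (C1,T8):fails  (C1,T9):fails  (C2,T3):fails  (C2,T9):fails  (C3,T1):fails  (C3,T3):fails  (C4,T3):fails  (C4,T4):fails  (C4,T6):fails  (C4,T8):fails
Scope holds for no restrictor pair, so the sentence is true.

True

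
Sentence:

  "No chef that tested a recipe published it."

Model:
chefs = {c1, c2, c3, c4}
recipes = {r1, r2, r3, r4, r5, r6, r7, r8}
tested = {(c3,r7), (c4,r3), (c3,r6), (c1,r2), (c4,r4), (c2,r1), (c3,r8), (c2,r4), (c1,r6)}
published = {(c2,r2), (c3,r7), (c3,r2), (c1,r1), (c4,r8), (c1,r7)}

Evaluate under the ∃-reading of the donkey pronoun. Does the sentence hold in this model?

False

"it" takes "a recipe" as antecedent — a donkey pronoun bound across the clause boundary.
Truth condition: for no (c,r) with tested(c,r) does published(c,r) hold.
Restrictor pairs — does the scope hold? (c1,r2):fails  (c1,r6):fails  (c2,r1):fails  (c2,r4):fails  (c3,r6):fails  (c3,r7):holds  (c3,r8):fails  (c4,r3):fails  (c4,r4):fails
Scope holds for 1 pair(s), so the sentence is false.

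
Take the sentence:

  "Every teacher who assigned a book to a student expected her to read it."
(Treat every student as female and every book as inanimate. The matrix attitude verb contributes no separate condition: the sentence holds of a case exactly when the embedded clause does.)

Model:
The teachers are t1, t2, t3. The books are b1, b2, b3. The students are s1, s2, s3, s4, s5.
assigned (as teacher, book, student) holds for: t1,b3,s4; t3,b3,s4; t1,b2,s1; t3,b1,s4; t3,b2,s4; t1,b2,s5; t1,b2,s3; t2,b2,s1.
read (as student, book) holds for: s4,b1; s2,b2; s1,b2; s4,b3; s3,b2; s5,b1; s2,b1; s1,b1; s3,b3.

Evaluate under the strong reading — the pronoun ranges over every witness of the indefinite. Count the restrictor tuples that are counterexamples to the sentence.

"her" takes "a student" as antecedent and "it" takes "a book"; both are donkey pronouns co-varying with the restrictor.
Strong reading: for every (t,b,s) with assigned(t,b,s), read(s,b).
Restrictor triples: (t1,b2,s1)→read(s1,b2) ✓  (t1,b2,s3)→read(s3,b2) ✓  (t1,b2,s5)→read(s5,b2) ✗  (t1,b3,s4)→read(s4,b3) ✓  (t2,b2,s1)→read(s1,b2) ✓  (t3,b1,s4)→read(s4,b1) ✓  (t3,b2,s4)→read(s4,b2) ✗  (t3,b3,s4)→read(s4,b3) ✓
Counterexamples (restrictor triples failing the scope): 2.

2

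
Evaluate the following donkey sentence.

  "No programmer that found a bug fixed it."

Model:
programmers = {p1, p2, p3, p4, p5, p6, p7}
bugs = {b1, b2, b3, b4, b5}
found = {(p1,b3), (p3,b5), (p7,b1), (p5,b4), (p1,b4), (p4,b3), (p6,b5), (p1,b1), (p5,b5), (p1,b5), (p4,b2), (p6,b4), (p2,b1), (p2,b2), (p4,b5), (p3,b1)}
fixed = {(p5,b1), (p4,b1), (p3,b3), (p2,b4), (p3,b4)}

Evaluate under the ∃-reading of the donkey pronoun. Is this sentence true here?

True

"it" takes "a bug" as antecedent — a donkey pronoun bound across the clause boundary.
Truth condition: for no (p,b) with found(p,b) does fixed(p,b) hold.
Restrictor pairs — does the scope hold? (p1,b1):fails  (p1,b3):fails  (p1,b4):fails  (p1,b5):fails  (p2,b1):fails  (p2,b2):fails  (p3,b1):fails  (p3,b5):fails  (p4,b2):fails  (p4,b3):fails  (p4,b5):fails  (p5,b4):fails  (p5,b5):fails  (p6,b4):fails  (p6,b5):fails  (p7,b1):fails
Scope holds for no restrictor pair, so the sentence is true.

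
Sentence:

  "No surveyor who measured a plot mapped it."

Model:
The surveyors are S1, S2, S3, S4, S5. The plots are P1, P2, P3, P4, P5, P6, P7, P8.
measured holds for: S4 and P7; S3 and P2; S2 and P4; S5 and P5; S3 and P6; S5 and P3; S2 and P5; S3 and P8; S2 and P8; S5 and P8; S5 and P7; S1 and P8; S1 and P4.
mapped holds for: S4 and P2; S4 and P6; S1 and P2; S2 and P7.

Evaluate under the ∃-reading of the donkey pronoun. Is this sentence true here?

"it" takes "a plot" as antecedent — a donkey pronoun bound across the clause boundary.
Truth condition: for no (s,p) with measured(s,p) does mapped(s,p) hold.
Restrictor pairs — does the scope hold? (S1,P4):fails  (S1,P8):fails  (S2,P4):fails  (S2,P5):fails  (S2,P8):fails  (S3,P2):fails  (S3,P6):fails  (S3,P8):fails  (S4,P7):fails  (S5,P3):fails  (S5,P5):fails  (S5,P7):fails  (S5,P8):fails
Scope holds for no restrictor pair, so the sentence is true.

True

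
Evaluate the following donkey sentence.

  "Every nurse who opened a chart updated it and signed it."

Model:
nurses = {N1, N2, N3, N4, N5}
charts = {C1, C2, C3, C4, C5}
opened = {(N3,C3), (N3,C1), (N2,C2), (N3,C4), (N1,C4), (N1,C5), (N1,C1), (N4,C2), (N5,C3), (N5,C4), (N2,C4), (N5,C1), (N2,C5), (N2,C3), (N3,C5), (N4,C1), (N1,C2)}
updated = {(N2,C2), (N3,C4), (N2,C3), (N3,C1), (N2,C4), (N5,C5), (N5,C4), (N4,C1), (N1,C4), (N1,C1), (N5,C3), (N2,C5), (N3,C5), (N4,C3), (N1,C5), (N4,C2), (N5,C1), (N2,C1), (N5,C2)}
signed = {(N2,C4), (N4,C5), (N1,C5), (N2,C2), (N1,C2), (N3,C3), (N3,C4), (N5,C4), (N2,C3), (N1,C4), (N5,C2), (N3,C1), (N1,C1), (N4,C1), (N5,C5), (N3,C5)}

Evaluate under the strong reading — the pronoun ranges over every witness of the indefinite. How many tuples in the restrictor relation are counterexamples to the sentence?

"it" takes "a chart" as antecedent — a donkey pronoun bound across the clause boundary.
Strong reading: for every (n,c) with opened(n,c), updated(n,c) ∧ signed(n,c).
Restrictor pairs: (N1,C1) ✓  (N1,C2) ✗  (N1,C4) ✓  (N1,C5) ✓  (N2,C2) ✓  (N2,C3) ✓  (N2,C4) ✓  (N2,C5) ✗  (N3,C1) ✓  (N3,C3) ✗  (N3,C4) ✓  (N3,C5) ✓  (N4,C1) ✓  (N4,C2) ✗  (N5,C1) ✗  (N5,C3) ✗  (N5,C4) ✓
Counterexamples (restrictor pairs failing the scope): 6.

6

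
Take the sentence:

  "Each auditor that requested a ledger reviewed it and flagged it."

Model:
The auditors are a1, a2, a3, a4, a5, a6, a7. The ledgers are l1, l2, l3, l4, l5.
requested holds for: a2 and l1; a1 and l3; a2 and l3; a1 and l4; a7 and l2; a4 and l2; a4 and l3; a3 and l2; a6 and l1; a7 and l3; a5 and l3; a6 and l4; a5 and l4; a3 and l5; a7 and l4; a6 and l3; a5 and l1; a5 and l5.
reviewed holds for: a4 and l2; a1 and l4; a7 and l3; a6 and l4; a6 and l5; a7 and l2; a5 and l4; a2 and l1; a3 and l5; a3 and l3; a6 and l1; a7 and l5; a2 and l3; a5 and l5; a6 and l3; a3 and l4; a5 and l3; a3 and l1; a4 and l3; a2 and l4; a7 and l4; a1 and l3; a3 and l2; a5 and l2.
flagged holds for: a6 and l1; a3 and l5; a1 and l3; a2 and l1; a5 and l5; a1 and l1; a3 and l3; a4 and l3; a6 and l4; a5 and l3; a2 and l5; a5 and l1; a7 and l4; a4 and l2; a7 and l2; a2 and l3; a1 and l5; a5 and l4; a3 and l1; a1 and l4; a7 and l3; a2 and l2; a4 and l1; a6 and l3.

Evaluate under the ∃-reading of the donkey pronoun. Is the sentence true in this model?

"it" takes "a ledger" as antecedent — a donkey pronoun bound across the clause boundary.
Weak reading: every auditor a with some requested-ledger has at least one requested-ledger l such that reviewed(a,l) ∧ flagged(a,l).
Per auditor: a1:✓  a2:✓  a3:✓  a4:✓  a5:✓  a6:✓  a7:✓
Every auditor in the restrictor has a witness.

True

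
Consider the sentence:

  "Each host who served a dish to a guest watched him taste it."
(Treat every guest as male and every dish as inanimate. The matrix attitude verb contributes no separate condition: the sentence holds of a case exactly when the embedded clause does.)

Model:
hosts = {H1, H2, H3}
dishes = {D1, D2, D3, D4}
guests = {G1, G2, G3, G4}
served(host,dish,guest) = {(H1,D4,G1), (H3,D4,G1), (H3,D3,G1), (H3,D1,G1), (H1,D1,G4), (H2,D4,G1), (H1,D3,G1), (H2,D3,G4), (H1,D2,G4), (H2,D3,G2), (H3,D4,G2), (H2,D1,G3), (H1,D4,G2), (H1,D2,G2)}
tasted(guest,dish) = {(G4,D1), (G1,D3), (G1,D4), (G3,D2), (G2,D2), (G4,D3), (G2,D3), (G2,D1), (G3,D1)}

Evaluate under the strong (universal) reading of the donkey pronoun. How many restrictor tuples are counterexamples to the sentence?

"him" takes "a guest" as antecedent and "it" takes "a dish"; both are donkey pronouns co-varying with the restrictor.
Strong reading: for every (h,d,g) with served(h,d,g), tasted(g,d).
Restrictor triples: (H1,D1,G4)→tasted(G4,D1) ✓  (H1,D2,G2)→tasted(G2,D2) ✓  (H1,D2,G4)→tasted(G4,D2) ✗  (H1,D3,G1)→tasted(G1,D3) ✓  (H1,D4,G1)→tasted(G1,D4) ✓  (H1,D4,G2)→tasted(G2,D4) ✗  (H2,D1,G3)→tasted(G3,D1) ✓  (H2,D3,G2)→tasted(G2,D3) ✓  (H2,D3,G4)→tasted(G4,D3) ✓  (H2,D4,G1)→tasted(G1,D4) ✓  (H3,D1,G1)→tasted(G1,D1) ✗  (H3,D3,G1)→tasted(G1,D3) ✓  (H3,D4,G1)→tasted(G1,D4) ✓  (H3,D4,G2)→tasted(G2,D4) ✗
Counterexamples (restrictor triples failing the scope): 4.

4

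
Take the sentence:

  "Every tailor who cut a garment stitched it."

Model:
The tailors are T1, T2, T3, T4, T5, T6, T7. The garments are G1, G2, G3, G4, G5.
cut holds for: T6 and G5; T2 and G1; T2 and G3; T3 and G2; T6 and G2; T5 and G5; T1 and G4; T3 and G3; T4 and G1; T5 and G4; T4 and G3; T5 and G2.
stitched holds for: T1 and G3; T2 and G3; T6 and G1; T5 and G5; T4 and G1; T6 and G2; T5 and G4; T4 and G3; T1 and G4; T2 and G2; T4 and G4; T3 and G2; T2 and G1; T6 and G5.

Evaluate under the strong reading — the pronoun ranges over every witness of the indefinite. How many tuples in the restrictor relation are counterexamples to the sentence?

2

"it" takes "a garment" as antecedent — a donkey pronoun bound across the clause boundary.
Strong reading: for every (t,g) with cut(t,g), stitched(t,g).
Restrictor pairs: (T1,G4) ✓  (T2,G1) ✓  (T2,G3) ✓  (T3,G2) ✓  (T3,G3) ✗  (T4,G1) ✓  (T4,G3) ✓  (T5,G2) ✗  (T5,G4) ✓  (T5,G5) ✓  (T6,G2) ✓  (T6,G5) ✓
Counterexamples (restrictor pairs failing the scope): 2.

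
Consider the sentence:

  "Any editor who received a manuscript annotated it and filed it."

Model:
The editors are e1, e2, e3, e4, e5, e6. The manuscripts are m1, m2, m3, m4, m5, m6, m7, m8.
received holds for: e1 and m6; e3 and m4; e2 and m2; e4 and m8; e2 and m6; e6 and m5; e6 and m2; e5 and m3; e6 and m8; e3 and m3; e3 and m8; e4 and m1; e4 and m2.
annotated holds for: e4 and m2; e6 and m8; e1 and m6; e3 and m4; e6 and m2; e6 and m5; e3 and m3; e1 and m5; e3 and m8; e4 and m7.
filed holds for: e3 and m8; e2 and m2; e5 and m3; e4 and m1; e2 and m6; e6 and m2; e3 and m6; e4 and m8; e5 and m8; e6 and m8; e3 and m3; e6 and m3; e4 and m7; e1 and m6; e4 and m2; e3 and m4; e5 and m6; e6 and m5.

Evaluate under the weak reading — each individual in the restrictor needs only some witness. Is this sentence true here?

False

"it" takes "a manuscript" as antecedent — a donkey pronoun bound across the clause boundary.
Weak reading: every editor e with some received-manuscript has at least one received-manuscript m such that annotated(e,m) ∧ filed(e,m).
Per editor: e1:✓  e2:✗  e3:✓  e4:✓  e5:✗  e6:✓
e2 has no witness among its received-manuscripts.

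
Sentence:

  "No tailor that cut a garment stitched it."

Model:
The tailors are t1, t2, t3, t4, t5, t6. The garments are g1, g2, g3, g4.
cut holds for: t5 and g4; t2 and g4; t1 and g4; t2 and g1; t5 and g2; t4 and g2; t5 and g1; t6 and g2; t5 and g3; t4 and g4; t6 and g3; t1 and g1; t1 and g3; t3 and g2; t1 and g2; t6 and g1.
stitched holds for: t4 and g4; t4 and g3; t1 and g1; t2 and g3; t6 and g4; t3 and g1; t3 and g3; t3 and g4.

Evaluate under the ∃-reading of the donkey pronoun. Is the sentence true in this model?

False

"it" takes "a garment" as antecedent — a donkey pronoun bound across the clause boundary.
Truth condition: for no (t,g) with cut(t,g) does stitched(t,g) hold.
Restrictor pairs — does the scope hold? (t1,g1):holds  (t1,g2):fails  (t1,g3):fails  (t1,g4):fails  (t2,g1):fails  (t2,g4):fails  (t3,g2):fails  (t4,g2):fails  (t4,g4):holds  (t5,g1):fails  (t5,g2):fails  (t5,g3):fails  (t5,g4):fails  (t6,g1):fails  (t6,g2):fails  (t6,g3):fails
Scope holds for 2 pair(s), so the sentence is false.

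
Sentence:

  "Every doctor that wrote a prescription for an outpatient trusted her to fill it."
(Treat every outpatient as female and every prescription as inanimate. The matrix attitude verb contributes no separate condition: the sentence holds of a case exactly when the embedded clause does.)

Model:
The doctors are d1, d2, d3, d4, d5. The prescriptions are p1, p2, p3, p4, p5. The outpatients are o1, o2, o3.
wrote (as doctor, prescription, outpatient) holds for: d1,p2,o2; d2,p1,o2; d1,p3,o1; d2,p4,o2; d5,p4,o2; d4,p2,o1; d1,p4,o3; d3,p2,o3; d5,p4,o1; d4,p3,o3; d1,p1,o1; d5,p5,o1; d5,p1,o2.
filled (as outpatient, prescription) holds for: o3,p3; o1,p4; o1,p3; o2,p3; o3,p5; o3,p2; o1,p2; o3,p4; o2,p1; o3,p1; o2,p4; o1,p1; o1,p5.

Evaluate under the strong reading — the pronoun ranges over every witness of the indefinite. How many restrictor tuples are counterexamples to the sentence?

"her" takes "an outpatient" as antecedent and "it" takes "a prescription"; both are donkey pronouns co-varying with the restrictor.
Strong reading: for every (d,p,o) with wrote(d,p,o), filled(o,p).
Restrictor triples: (d1,p1,o1)→filled(o1,p1) ✓  (d1,p2,o2)→filled(o2,p2) ✗  (d1,p3,o1)→filled(o1,p3) ✓  (d1,p4,o3)→filled(o3,p4) ✓  (d2,p1,o2)→filled(o2,p1) ✓  (d2,p4,o2)→filled(o2,p4) ✓  (d3,p2,o3)→filled(o3,p2) ✓  (d4,p2,o1)→filled(o1,p2) ✓  (d4,p3,o3)→filled(o3,p3) ✓  (d5,p1,o2)→filled(o2,p1) ✓  (d5,p4,o1)→filled(o1,p4) ✓  (d5,p4,o2)→filled(o2,p4) ✓  (d5,p5,o1)→filled(o1,p5) ✓
Counterexamples (restrictor triples failing the scope): 1.

1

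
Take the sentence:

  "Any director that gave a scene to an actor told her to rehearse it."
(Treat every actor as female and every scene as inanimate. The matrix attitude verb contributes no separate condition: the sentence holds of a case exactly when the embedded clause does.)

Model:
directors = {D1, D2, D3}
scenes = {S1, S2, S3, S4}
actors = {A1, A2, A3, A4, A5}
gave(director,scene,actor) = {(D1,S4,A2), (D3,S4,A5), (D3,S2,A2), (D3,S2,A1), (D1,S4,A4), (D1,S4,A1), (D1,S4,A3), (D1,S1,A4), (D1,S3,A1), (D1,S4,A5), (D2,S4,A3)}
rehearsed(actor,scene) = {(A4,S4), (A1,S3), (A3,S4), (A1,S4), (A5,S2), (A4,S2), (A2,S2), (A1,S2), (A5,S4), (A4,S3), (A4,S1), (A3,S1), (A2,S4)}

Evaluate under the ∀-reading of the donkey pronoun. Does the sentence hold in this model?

"her" takes "an actor" as antecedent and "it" takes "a scene"; both are donkey pronouns co-varying with the restrictor.
Strong reading: for every (d,s,a) with gave(d,s,a), rehearsed(a,s).
Restrictor triples: (D1,S1,A4)→rehearsed(A4,S1) ✓  (D1,S3,A1)→rehearsed(A1,S3) ✓  (D1,S4,A1)→rehearsed(A1,S4) ✓  (D1,S4,A2)→rehearsed(A2,S4) ✓  (D1,S4,A3)→rehearsed(A3,S4) ✓  (D1,S4,A4)→rehearsed(A4,S4) ✓  (D1,S4,A5)→rehearsed(A5,S4) ✓  (D2,S4,A3)→rehearsed(A3,S4) ✓  (D3,S2,A1)→rehearsed(A1,S2) ✓  (D3,S2,A2)→rehearsed(A2,S2) ✓  (D3,S4,A5)→rehearsed(A5,S4) ✓
Every restrictor triple satisfies the scope.

True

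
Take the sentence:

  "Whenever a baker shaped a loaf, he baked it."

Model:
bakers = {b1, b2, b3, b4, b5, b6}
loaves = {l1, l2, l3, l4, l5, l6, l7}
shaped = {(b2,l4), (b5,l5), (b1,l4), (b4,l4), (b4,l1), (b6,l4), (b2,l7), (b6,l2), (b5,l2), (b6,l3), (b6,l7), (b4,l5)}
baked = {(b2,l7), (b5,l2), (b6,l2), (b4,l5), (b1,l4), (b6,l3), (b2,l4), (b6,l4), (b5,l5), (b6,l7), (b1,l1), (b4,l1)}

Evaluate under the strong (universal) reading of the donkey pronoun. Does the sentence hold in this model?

"it" takes "a loaf" as antecedent — a donkey pronoun bound across the clause boundary.
Strong reading: for every (b,l) with shaped(b,l), baked(b,l).
Restrictor pairs: (b1,l4) ✓  (b2,l4) ✓  (b2,l7) ✓  (b4,l1) ✓  (b4,l4) ✗  (b4,l5) ✓  (b5,l2) ✓  (b5,l5) ✓  (b6,l2) ✓  (b6,l3) ✓  (b6,l4) ✓  (b6,l7) ✓
Counterexample: (b4,l4) is in shaped but fails the scope.

False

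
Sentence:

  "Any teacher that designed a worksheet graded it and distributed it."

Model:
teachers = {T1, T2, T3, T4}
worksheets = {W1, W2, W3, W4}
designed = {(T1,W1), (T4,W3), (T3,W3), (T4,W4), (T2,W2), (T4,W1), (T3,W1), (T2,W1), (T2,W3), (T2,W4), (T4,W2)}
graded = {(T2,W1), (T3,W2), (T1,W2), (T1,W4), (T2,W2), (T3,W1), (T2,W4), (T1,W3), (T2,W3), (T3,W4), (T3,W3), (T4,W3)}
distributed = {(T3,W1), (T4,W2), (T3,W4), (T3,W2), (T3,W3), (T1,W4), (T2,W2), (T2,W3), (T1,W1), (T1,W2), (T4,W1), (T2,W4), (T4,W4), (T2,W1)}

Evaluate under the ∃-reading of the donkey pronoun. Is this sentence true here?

False

"it" takes "a worksheet" as antecedent — a donkey pronoun bound across the clause boundary.
Weak reading: every teacher t with some designed-worksheet has at least one designed-worksheet w such that graded(t,w) ∧ distributed(t,w).
Per teacher: T1:✗  T2:✓  T3:✓  T4:✗
T1 has no witness among its designed-worksheets.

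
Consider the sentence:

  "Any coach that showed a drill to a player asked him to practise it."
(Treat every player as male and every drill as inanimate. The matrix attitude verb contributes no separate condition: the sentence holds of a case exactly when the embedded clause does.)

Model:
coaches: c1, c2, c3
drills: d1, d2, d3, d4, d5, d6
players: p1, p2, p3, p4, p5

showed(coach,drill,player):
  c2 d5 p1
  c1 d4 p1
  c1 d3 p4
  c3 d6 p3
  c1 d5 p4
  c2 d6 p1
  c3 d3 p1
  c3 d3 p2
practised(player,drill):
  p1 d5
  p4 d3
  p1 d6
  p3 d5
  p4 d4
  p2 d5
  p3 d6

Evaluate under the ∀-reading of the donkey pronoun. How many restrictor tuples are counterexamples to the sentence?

"him" takes "a player" as antecedent and "it" takes "a drill"; both are donkey pronouns co-varying with the restrictor.
Strong reading: for every (c,d,p) with showed(c,d,p), practised(p,d).
Restrictor triples: (c1,d3,p4)→practised(p4,d3) ✓  (c1,d4,p1)→practised(p1,d4) ✗  (c1,d5,p4)→practised(p4,d5) ✗  (c2,d5,p1)→practised(p1,d5) ✓  (c2,d6,p1)→practised(p1,d6) ✓  (c3,d3,p1)→practised(p1,d3) ✗  (c3,d3,p2)→practised(p2,d3) ✗  (c3,d6,p3)→practised(p3,d6) ✓
Counterexamples (restrictor triples failing the scope): 4.

4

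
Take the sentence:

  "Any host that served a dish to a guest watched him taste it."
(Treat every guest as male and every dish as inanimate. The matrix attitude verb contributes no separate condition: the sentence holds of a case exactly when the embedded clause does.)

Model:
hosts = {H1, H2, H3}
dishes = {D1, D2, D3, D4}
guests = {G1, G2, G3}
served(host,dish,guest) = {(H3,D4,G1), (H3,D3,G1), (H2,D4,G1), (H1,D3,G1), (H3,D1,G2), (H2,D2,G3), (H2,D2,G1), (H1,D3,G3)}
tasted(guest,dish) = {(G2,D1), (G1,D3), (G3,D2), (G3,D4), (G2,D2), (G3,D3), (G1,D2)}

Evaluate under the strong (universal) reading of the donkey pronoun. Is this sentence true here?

False

"him" takes "a guest" as antecedent and "it" takes "a dish"; both are donkey pronouns co-varying with the restrictor.
Strong reading: for every (h,d,g) with served(h,d,g), tasted(g,d).
Restrictor triples: (H1,D3,G1)→tasted(G1,D3) ✓  (H1,D3,G3)→tasted(G3,D3) ✓  (H2,D2,G1)→tasted(G1,D2) ✓  (H2,D2,G3)→tasted(G3,D2) ✓  (H2,D4,G1)→tasted(G1,D4) ✗  (H3,D1,G2)→tasted(G2,D1) ✓  (H3,D3,G1)→tasted(G1,D3) ✓  (H3,D4,G1)→tasted(G1,D4) ✗
Counterexample: (H2,D4,G1) — tasted(G1,D4) does not hold.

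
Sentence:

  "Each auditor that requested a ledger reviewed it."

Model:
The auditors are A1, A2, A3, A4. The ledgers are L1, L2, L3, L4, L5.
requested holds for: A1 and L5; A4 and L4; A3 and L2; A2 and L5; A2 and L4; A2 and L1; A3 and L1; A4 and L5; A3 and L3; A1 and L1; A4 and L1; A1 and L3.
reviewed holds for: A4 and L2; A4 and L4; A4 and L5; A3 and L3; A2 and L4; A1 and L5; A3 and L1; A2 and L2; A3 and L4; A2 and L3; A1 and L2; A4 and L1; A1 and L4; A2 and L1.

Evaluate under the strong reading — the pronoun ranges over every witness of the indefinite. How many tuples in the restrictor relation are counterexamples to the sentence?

4

"it" takes "a ledger" as antecedent — a donkey pronoun bound across the clause boundary.
Strong reading: for every (a,l) with requested(a,l), reviewed(a,l).
Restrictor pairs: (A1,L1) ✗  (A1,L3) ✗  (A1,L5) ✓  (A2,L1) ✓  (A2,L4) ✓  (A2,L5) ✗  (A3,L1) ✓  (A3,L2) ✗  (A3,L3) ✓  (A4,L1) ✓  (A4,L4) ✓  (A4,L5) ✓
Counterexamples (restrictor pairs failing the scope): 4.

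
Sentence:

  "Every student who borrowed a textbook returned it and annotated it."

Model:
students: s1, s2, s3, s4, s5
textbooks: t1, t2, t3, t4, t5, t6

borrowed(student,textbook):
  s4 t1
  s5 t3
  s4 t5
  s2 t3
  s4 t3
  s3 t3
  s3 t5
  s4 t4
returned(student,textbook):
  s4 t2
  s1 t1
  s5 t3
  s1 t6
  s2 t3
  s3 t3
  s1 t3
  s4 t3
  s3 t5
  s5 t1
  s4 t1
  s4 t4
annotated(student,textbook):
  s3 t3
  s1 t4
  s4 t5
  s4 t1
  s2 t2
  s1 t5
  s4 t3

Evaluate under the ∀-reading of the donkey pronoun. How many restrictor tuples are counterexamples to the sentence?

5

"it" takes "a textbook" as antecedent — a donkey pronoun bound across the clause boundary.
Strong reading: for every (s,t) with borrowed(s,t), returned(s,t) ∧ annotated(s,t).
Restrictor pairs: (s2,t3) ✗  (s3,t3) ✓  (s3,t5) ✗  (s4,t1) ✓  (s4,t3) ✓  (s4,t4) ✗  (s4,t5) ✗  (s5,t3) ✗
Counterexamples (restrictor pairs failing the scope): 5.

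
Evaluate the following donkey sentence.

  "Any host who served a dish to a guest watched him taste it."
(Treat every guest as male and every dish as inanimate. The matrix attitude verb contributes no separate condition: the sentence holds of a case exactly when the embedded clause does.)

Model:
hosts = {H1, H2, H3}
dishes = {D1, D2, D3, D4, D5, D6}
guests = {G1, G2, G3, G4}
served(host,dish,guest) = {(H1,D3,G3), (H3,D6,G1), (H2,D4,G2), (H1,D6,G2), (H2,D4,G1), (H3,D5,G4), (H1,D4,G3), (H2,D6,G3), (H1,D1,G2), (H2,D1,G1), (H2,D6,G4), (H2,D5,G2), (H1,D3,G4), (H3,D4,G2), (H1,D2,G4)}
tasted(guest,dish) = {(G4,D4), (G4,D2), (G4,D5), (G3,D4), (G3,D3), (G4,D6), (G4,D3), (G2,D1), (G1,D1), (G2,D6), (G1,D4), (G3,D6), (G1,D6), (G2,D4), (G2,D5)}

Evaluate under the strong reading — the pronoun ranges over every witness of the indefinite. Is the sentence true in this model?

True

"him" takes "a guest" as antecedent and "it" takes "a dish"; both are donkey pronouns co-varying with the restrictor.
Strong reading: for every (h,d,g) with served(h,d,g), tasted(g,d).
Restrictor triples: (H1,D1,G2)→tasted(G2,D1) ✓  (H1,D2,G4)→tasted(G4,D2) ✓  (H1,D3,G3)→tasted(G3,D3) ✓  (H1,D3,G4)→tasted(G4,D3) ✓  (H1,D4,G3)→tasted(G3,D4) ✓  (H1,D6,G2)→tasted(G2,D6) ✓  (H2,D1,G1)→tasted(G1,D1) ✓  (H2,D4,G1)→tasted(G1,D4) ✓  (H2,D4,G2)→tasted(G2,D4) ✓  (H2,D5,G2)→tasted(G2,D5) ✓  (H2,D6,G3)→tasted(G3,D6) ✓  (H2,D6,G4)→tasted(G4,D6) ✓  (H3,D4,G2)→tasted(G2,D4) ✓  (H3,D5,G4)→tasted(G4,D5) ✓  (H3,D6,G1)→tasted(G1,D6) ✓
Every restrictor triple satisfies the scope.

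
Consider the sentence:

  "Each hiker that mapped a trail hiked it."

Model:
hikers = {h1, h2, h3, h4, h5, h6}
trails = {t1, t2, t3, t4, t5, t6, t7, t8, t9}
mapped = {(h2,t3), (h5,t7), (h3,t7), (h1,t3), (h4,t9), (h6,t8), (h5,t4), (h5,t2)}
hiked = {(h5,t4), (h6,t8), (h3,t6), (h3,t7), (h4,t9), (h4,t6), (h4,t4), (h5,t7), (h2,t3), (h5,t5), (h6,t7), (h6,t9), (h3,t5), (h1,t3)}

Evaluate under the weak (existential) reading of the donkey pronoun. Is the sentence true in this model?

True

"it" takes "a trail" as antecedent — a donkey pronoun bound across the clause boundary.
Weak reading: every hiker h with some mapped-trail has at least one mapped-trail t such that hiked(h,t).
Per hiker: h1:✓  h2:✓  h3:✓  h4:✓  h5:✓  h6:✓
Every hiker in the restrictor has a witness.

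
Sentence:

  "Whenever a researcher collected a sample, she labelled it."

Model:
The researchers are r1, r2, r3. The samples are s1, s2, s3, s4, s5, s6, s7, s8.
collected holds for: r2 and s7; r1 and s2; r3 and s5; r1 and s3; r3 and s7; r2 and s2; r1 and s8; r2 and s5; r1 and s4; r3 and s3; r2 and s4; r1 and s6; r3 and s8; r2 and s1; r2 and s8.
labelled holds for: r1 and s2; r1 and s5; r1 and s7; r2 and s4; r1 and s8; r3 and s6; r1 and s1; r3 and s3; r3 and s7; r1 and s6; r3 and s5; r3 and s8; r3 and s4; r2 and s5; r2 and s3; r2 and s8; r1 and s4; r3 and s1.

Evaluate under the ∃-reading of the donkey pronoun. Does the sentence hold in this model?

True

"it" takes "a sample" as antecedent — a donkey pronoun bound across the clause boundary.
Weak reading: every researcher r with some collected-sample has at least one collected-sample s such that labelled(r,s).
Per researcher: r1:✓  r2:✓  r3:✓
Every researcher in the restrictor has a witness.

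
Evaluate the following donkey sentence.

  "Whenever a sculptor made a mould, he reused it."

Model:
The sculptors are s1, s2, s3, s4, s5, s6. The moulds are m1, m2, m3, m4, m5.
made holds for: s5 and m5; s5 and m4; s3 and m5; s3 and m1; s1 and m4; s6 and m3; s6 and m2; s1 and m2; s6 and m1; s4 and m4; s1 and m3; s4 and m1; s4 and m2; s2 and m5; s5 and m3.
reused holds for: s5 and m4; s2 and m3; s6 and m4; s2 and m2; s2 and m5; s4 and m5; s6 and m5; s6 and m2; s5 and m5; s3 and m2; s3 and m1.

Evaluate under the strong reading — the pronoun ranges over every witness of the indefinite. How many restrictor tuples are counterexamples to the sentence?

"it" takes "a mould" as antecedent — a donkey pronoun bound across the clause boundary.
Strong reading: for every (s,m) with made(s,m), reused(s,m).
Restrictor pairs: (s1,m2) ✗  (s1,m3) ✗  (s1,m4) ✗  (s2,m5) ✓  (s3,m1) ✓  (s3,m5) ✗  (s4,m1) ✗  (s4,m2) ✗  (s4,m4) ✗  (s5,m3) ✗  (s5,m4) ✓  (s5,m5) ✓  (s6,m1) ✗  (s6,m2) ✓  (s6,m3) ✗
Counterexamples (restrictor pairs failing the scope): 10.

10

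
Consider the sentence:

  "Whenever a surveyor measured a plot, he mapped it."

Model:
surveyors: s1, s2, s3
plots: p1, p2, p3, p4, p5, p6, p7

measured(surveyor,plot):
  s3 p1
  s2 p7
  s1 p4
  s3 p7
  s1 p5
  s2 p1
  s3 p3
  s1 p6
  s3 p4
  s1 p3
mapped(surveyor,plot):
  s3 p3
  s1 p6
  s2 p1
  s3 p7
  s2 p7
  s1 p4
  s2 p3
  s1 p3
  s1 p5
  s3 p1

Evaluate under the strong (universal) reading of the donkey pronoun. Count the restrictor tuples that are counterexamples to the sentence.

"it" takes "a plot" as antecedent — a donkey pronoun bound across the clause boundary.
Strong reading: for every (s,p) with measured(s,p), mapped(s,p).
Restrictor pairs: (s1,p3) ✓  (s1,p4) ✓  (s1,p5) ✓  (s1,p6) ✓  (s2,p1) ✓  (s2,p7) ✓  (s3,p1) ✓  (s3,p3) ✓  (s3,p4) ✗  (s3,p7) ✓
Counterexamples (restrictor pairs failing the scope): 1.

1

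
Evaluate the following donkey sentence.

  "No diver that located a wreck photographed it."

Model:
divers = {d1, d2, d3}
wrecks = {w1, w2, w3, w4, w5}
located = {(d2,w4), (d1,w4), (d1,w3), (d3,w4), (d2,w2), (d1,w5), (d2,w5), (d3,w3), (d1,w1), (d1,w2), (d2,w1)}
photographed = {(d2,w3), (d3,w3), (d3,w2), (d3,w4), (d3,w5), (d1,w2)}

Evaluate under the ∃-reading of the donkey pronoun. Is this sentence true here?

False

"it" takes "a wreck" as antecedent — a donkey pronoun bound across the clause boundary.
Truth condition: for no (d,w) with located(d,w) does photographed(d,w) hold.
Restrictor pairs — does the scope hold? (d1,w1):fails  (d1,w2):holds  (d1,w3):fails  (d1,w4):fails  (d1,w5):fails  (d2,w1):fails  (d2,w2):fails  (d2,w4):fails  (d2,w5):fails  (d3,w3):holds  (d3,w4):holds
Scope holds for 3 pair(s), so the sentence is false.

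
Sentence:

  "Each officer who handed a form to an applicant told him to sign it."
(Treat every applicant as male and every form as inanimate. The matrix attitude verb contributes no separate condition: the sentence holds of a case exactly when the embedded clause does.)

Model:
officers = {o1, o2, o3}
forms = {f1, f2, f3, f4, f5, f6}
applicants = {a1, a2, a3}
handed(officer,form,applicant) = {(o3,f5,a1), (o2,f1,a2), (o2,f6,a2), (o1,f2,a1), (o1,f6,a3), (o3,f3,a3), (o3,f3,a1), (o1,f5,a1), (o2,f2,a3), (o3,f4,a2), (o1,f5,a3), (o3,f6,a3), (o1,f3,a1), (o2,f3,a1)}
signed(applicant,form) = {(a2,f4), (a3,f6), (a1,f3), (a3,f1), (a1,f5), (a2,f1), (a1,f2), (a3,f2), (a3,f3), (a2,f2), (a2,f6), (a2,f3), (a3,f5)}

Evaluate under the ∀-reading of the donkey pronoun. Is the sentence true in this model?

True

"him" takes "an applicant" as antecedent and "it" takes "a form"; both are donkey pronouns co-varying with the restrictor.
Strong reading: for every (o,f,a) with handed(o,f,a), signed(a,f).
Restrictor triples: (o1,f2,a1)→signed(a1,f2) ✓  (o1,f3,a1)→signed(a1,f3) ✓  (o1,f5,a1)→signed(a1,f5) ✓  (o1,f5,a3)→signed(a3,f5) ✓  (o1,f6,a3)→signed(a3,f6) ✓  (o2,f1,a2)→signed(a2,f1) ✓  (o2,f2,a3)→signed(a3,f2) ✓  (o2,f3,a1)→signed(a1,f3) ✓  (o2,f6,a2)→signed(a2,f6) ✓  (o3,f3,a1)→signed(a1,f3) ✓  (o3,f3,a3)→signed(a3,f3) ✓  (o3,f4,a2)→signed(a2,f4) ✓  (o3,f5,a1)→signed(a1,f5) ✓  (o3,f6,a3)→signed(a3,f6) ✓
Every restrictor triple satisfies the scope.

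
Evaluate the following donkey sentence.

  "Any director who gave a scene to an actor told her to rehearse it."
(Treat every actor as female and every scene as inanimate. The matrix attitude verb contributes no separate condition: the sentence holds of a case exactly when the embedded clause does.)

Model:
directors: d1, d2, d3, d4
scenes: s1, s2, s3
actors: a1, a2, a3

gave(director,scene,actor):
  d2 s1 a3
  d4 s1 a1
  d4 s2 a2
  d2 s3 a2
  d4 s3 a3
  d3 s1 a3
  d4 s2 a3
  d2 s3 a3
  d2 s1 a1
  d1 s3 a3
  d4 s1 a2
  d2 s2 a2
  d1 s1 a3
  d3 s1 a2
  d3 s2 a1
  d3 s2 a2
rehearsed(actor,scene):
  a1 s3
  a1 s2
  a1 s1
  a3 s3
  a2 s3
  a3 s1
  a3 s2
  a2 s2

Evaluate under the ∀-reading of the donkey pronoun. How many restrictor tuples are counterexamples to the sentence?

2

"her" takes "an actor" as antecedent and "it" takes "a scene"; both are donkey pronouns co-varying with the restrictor.
Strong reading: for every (d,s,a) with gave(d,s,a), rehearsed(a,s).
Restrictor triples: (d1,s1,a3)→rehearsed(a3,s1) ✓  (d1,s3,a3)→rehearsed(a3,s3) ✓  (d2,s1,a1)→rehearsed(a1,s1) ✓  (d2,s1,a3)→rehearsed(a3,s1) ✓  (d2,s2,a2)→rehearsed(a2,s2) ✓  (d2,s3,a2)→rehearsed(a2,s3) ✓  (d2,s3,a3)→rehearsed(a3,s3) ✓  (d3,s1,a2)→rehearsed(a2,s1) ✗  (d3,s1,a3)→rehearsed(a3,s1) ✓  (d3,s2,a1)→rehearsed(a1,s2) ✓  (d3,s2,a2)→rehearsed(a2,s2) ✓  (d4,s1,a1)→rehearsed(a1,s1) ✓  (d4,s1,a2)→rehearsed(a2,s1) ✗  (d4,s2,a2)→rehearsed(a2,s2) ✓  (d4,s2,a3)→rehearsed(a3,s2) ✓  (d4,s3,a3)→rehearsed(a3,s3) ✓
Counterexamples (restrictor triples failing the scope): 2.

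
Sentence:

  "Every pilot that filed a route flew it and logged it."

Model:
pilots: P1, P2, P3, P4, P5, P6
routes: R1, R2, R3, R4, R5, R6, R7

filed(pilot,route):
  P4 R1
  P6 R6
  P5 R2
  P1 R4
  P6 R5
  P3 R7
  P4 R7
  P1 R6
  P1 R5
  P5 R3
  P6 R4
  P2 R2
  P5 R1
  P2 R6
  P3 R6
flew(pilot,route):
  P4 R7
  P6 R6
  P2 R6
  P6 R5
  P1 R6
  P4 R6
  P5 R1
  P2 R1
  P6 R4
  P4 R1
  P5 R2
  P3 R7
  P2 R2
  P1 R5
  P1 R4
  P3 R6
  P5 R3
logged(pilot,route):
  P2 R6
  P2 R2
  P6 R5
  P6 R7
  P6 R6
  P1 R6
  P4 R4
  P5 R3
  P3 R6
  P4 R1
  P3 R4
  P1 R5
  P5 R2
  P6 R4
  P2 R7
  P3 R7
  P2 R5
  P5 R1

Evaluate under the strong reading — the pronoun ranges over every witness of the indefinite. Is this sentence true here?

"it" takes "a route" as antecedent — a donkey pronoun bound across the clause boundary.
Strong reading: for every (p,r) with filed(p,r), flew(p,r) ∧ logged(p,r).
Restrictor pairs: (P1,R4) ✗  (P1,R5) ✓  (P1,R6) ✓  (P2,R2) ✓  (P2,R6) ✓  (P3,R6) ✓  (P3,R7) ✓  (P4,R1) ✓  (P4,R7) ✗  (P5,R1) ✓  (P5,R2) ✓  (P5,R3) ✓  (P6,R4) ✓  (P6,R5) ✓  (P6,R6) ✓
Counterexample: (P1,R4) is in filed but fails the scope.

False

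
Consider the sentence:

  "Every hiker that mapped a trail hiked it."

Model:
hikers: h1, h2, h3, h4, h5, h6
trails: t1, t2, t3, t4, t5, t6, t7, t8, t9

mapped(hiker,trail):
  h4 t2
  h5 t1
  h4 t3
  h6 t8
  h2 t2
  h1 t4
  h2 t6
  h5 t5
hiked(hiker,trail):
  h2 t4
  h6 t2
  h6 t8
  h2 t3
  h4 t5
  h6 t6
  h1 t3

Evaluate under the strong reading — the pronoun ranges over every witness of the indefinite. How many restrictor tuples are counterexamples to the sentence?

"it" takes "a trail" as antecedent — a donkey pronoun bound across the clause boundary.
Strong reading: for every (h,t) with mapped(h,t), hiked(h,t).
Restrictor pairs: (h1,t4) ✗  (h2,t2) ✗  (h2,t6) ✗  (h4,t2) ✗  (h4,t3) ✗  (h5,t1) ✗  (h5,t5) ✗  (h6,t8) ✓
Counterexamples (restrictor pairs failing the scope): 7.

7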